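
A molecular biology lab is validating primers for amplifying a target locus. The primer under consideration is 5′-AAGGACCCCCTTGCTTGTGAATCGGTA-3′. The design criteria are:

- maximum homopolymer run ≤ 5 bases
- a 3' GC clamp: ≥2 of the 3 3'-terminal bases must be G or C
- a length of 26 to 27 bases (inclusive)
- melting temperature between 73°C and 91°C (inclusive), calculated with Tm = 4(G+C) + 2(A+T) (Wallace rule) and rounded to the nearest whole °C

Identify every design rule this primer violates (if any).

Base counts: A=6, T=7, G=7, C=7 (length 27).
homopolymer run: longest run = 5 ✓
GC clamp: 3' end GTA has 1 G/C, need ≥2 ✗
length: length 27 ✓
Tm: Tm = 2·13 + 4·14 = 82°C ✓

Fails: GC clamp.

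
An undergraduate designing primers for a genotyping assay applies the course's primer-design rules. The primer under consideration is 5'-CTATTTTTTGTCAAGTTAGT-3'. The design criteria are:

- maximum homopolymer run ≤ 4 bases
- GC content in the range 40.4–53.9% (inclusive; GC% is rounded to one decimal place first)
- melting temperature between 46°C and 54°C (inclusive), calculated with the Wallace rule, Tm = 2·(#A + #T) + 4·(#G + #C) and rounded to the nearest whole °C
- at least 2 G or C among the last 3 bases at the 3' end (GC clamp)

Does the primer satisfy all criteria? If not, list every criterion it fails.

Base counts: A=4, T=11, G=3, C=2 (length 20).
homopolymer run: longest run = 6, exceeds 4 ✗
GC content: GC 5/20 = 25.0%, outside 40.4–53.9% ✗
Tm: Tm = 2·15 + 4·5 = 50°C ✓
GC clamp: 3' end AGT has 1 G/C, need ≥2 ✗

Fails: homopolymer run, GC content, GC clamp.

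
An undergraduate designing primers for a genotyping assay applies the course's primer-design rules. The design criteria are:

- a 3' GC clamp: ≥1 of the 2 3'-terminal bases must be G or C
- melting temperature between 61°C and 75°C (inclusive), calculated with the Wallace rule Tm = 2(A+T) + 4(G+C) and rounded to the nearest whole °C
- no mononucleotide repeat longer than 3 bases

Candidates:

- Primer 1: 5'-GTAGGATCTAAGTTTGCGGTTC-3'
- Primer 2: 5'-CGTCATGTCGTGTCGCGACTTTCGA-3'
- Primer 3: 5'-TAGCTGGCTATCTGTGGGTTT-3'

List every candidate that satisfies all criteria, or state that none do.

Primer 1 (22 nt, A=4 T=8 G=7 C=3): 3' end TC has 1 G/C ✓; Tm = 2·12 + 4·10 = 64°C ✓; longest run = 3 ✓ — passes.
Primer 2 (25 nt, A=3 T=8 G=7 C=7): 3' end GA has 1 G/C ✓; Tm = 2·11 + 4·14 = 78°C, outside 61–75°C ✗; longest run = 3 ✓ — fails.
Primer 3 (21 nt, A=2 T=9 G=7 C=3): 3' end TT has 0 G/C, need ≥1 ✗; Tm = 2·11 + 4·10 = 62°C ✓; longest run = 3 ✓ — fails.

Primer 1 only.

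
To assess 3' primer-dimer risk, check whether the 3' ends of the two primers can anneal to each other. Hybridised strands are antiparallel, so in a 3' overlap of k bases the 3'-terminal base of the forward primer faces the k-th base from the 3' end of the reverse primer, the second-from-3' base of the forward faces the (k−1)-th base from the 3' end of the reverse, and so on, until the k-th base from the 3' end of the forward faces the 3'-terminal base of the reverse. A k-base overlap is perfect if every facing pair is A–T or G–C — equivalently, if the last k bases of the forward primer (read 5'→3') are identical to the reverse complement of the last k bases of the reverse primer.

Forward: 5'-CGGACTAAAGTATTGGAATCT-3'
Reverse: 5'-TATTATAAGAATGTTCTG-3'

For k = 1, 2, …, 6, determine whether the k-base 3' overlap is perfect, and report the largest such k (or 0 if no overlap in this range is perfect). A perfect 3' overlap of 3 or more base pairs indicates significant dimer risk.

Last 6 bases (5'→3') — forward …GAATCT, reverse …GTTCTG.
Reverse complement of the reverse primer's last 6 bases: CAGAAC; its first k bases are the reverse complement of the reverse primer's last k bases, so a perfect k-base overlap needs the forward primer's last k bases to equal them.
Comparing (forward last k vs required): k=1: T vs C ✗; k=2: CT vs CA ✗; k=3: TCT vs CAG ✗; k=4: ATCT vs CAGA ✗; k=5: AATCT vs CAGAA ✗; k=6: GAATCT vs CAGAAC ✗.
No overlap length from 1 to 6 is perfect, so the longest perfect 3' overlap is 0.

Longest perfect overlap: 0 complementary base pairs; below the dimer-risk threshold (threshold 3).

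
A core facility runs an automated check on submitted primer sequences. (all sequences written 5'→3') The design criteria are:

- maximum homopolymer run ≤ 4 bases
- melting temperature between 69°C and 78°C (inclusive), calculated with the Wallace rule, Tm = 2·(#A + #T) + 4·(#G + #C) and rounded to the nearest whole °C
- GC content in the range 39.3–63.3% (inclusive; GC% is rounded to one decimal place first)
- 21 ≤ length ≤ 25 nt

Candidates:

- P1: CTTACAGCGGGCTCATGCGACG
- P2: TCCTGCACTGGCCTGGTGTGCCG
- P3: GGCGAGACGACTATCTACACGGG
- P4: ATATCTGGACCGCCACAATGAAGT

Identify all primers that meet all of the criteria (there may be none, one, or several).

P3 and P4.

P1 (22 nt, A=4 T=4 G=7 C=7): longest run = 3 ✓; Tm = 2·8 + 4·14 = 72°C ✓; GC 14/22 = 63.6%, outside 39.3–63.3% ✗; length 22 ✓ — fails.
P2 (23 nt, A=1 T=6 G=8 C=8): longest run = 2 ✓; Tm = 2·7 + 4·16 = 78°C ✓; GC 16/23 = 69.6%, outside 39.3–63.3% ✗; length 23 ✓ — fails.
P3 (23 nt, A=6 T=3 G=8 C=6): longest run = 3 ✓; Tm = 2·9 + 4·14 = 74°C ✓; GC 14/23 = 60.9% ✓; length 23 ✓ — passes.
P4 (24 nt, A=8 T=5 G=5 C=6): longest run = 2 ✓; Tm = 2·13 + 4·11 = 70°C ✓; GC 11/24 = 45.8% ✓; length 24 ✓ — passes.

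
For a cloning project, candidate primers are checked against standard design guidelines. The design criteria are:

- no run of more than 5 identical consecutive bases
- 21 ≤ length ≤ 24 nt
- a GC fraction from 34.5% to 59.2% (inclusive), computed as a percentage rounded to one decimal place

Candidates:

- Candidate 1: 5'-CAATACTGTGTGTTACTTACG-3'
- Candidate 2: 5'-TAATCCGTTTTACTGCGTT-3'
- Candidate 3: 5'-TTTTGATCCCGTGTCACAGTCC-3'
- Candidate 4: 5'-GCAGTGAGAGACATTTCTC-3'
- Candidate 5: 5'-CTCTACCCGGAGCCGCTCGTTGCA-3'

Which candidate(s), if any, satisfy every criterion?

Candidate 1 (21 nt, A=5 T=8 G=4 C=4): longest run = 2 ✓; length 21 ✓; GC 8/21 = 38.1% ✓ — passes.
Candidate 2 (19 nt, A=3 T=9 G=3 C=4): longest run = 4 ✓; length 19, outside 21–24 ✗; GC 7/19 = 36.8% ✓ — fails.
Candidate 3 (22 nt, A=3 T=8 G=4 C=7): longest run = 4 ✓; length 22 ✓; GC 11/22 = 50.0% ✓ — passes.
Candidate 4 (19 nt, A=5 T=5 G=5 C=4): longest run = 3 ✓; length 19, outside 21–24 ✗; GC 9/19 = 47.4% ✓ — fails.
Candidate 5 (24 nt, A=3 T=5 G=6 C=10): longest run = 3 ✓; length 24 ✓; GC 16/24 = 66.7%, outside 34.5–59.2% ✗ — fails.

Candidate 1 and Candidate 3.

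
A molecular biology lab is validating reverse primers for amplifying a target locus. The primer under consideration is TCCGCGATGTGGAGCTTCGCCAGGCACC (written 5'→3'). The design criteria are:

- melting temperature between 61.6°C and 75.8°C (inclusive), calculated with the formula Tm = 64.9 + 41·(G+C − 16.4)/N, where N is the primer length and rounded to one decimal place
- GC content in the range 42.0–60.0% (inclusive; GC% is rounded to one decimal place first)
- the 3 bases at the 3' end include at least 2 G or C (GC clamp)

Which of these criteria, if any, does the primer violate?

Fails: GC content.

Base counts: A=4, T=5, G=9, C=10 (length 28).
Tm: Tm = 64.9 + 41·(19 − 16.4)/28 = 68.7°C ✓
GC content: GC 19/28 = 67.9%, outside 42.0–60.0% ✗
GC clamp: 3' end ACC has 2 G/C ✓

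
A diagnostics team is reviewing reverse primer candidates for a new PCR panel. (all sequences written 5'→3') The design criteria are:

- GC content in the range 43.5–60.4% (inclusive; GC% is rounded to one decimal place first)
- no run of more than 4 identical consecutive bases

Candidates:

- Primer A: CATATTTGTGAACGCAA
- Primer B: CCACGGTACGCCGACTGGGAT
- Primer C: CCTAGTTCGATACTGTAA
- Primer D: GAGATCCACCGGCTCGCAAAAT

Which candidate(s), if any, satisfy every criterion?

Primer D only.

Primer A (17 nt, A=6 T=5 G=3 C=3): GC 6/17 = 35.3%, outside 43.5–60.4% ✗; longest run = 3 ✓ — fails.
Primer B (21 nt, A=4 T=3 G=7 C=7): GC 14/21 = 66.7%, outside 43.5–60.4% ✗; longest run = 3 ✓ — fails.
Primer C (18 nt, A=5 T=6 G=3 C=4): GC 7/18 = 38.9%, outside 43.5–60.4% ✗; longest run = 2 ✓ — fails.
Primer D (22 nt, A=7 T=3 G=5 C=7): GC 12/22 = 54.5% ✓; longest run = 4 ✓ — passes.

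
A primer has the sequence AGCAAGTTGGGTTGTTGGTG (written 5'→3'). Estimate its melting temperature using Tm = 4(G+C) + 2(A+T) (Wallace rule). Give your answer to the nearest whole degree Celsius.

Base counts: A=3, T=7, G=9, C=1 (length 20).
Tm = 2·(3+7) + 4·(9+1) = 2·10 + 4·10 = 20 + 40 = 60°C.

60°C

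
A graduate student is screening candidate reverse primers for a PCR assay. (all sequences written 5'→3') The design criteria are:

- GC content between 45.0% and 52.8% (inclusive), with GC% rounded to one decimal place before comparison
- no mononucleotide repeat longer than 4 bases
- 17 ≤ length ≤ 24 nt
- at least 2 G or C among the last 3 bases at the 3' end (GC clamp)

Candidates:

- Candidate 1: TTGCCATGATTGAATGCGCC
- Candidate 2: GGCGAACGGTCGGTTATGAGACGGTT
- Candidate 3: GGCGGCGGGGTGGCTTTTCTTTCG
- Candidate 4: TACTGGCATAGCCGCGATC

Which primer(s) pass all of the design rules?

Candidate 1 (20 nt, A=4 T=6 G=5 C=5): GC 10/20 = 50.0% ✓; longest run = 2 ✓; length 20 ✓; 3' end GCC has 3 G/C ✓ — passes.
Candidate 2 (26 nt, A=5 T=6 G=11 C=4): GC 15/26 = 57.7%, outside 45.0–52.8% ✗; longest run = 2 ✓; length 26, outside 17–24 ✗; 3' end GTT has 1 G/C, need ≥2 ✗ — fails.
Candidate 3 (24 nt, A=0 T=8 G=11 C=5): GC 16/24 = 66.7%, outside 45.0–52.8% ✗; longest run = 4 ✓; length 24 ✓; 3' end TCG has 2 G/C ✓ — fails.
Candidate 4 (19 nt, A=4 T=4 G=5 C=6): GC 11/19 = 57.9%, outside 45.0–52.8% ✗; longest run = 2 ✓; length 19 ✓; 3' end ATC has 1 G/C, need ≥2 ✗ — fails.

Candidate 1 only.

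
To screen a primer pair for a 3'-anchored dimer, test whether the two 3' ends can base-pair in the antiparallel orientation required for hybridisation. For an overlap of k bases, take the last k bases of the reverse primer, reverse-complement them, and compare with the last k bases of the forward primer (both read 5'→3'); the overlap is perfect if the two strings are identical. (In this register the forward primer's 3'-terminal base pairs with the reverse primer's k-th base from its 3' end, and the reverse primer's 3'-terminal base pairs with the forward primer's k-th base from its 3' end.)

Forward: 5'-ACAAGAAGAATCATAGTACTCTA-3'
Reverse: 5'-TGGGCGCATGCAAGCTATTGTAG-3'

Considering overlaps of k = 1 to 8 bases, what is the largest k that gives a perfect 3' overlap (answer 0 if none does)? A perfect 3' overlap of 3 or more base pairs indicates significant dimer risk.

Last 8 bases (5'→3') — forward …GTACTCTA, reverse …TATTGTAG.
Reverse complement of the reverse primer's last 8 bases: CTACAATA; its first k bases are the reverse complement of the reverse primer's last k bases, so a perfect k-base overlap needs the forward primer's last k bases to equal them.
Comparing (forward last k vs required): k=1: A vs C ✗; k=2: TA vs CT ✗; k=3: CTA vs CTA ✓; k=4: TCTA vs CTAC ✗; k=5: CTCTA vs CTACA ✗; k=6: ACTCTA vs CTACAA ✗; k=7: TACTCTA vs CTACAAT ✗; k=8: GTACTCTA vs CTACAATA ✗.
Only k = 3 is perfect, so the longest perfect 3' overlap is 3.

Longest perfect overlap: 3 complementary base pairs; significant dimer risk (threshold 3).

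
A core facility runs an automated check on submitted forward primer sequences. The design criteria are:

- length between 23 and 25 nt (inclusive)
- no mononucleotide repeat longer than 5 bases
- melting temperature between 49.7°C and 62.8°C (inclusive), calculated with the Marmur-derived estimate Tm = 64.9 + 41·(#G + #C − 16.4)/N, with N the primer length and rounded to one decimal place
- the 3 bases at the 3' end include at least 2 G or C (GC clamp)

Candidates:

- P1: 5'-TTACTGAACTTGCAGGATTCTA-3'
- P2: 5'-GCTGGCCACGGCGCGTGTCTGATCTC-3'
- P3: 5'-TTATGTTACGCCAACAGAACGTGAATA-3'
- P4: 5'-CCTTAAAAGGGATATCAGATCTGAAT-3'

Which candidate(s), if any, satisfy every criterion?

P1 (22 nt, A=6 T=8 G=4 C=4): length 22, outside 23–25 ✗; longest run = 2 ✓; Tm = 64.9 + 41·(8 − 16.4)/22 = 49.2°C, outside 49.7–62.8°C ✗; 3' end CTA has 1 G/C, need ≥2 ✗ — fails.
P2 (26 nt, A=2 T=6 G=9 C=9): length 26, outside 23–25 ✗; longest run = 2 ✓; Tm = 64.9 + 41·(18 − 16.4)/26 = 67.4°C, outside 49.7–62.8°C ✗; 3' end CTC has 2 G/C ✓ — fails.
P3 (27 nt, A=10 T=7 G=5 C=5): length 27, outside 23–25 ✗; longest run = 2 ✓; Tm = 64.9 + 41·(10 − 16.4)/27 = 55.2°C ✓; 3' end ATA has 0 G/C, need ≥2 ✗ — fails.
P4 (26 nt, A=10 T=7 G=5 C=4): length 26, outside 23–25 ✗; longest run = 4 ✓; Tm = 64.9 + 41·(9 − 16.4)/26 = 53.2°C ✓; 3' end AAT has 0 G/C, need ≥2 ✗ — fails.

None of the candidates satisfy all criteria.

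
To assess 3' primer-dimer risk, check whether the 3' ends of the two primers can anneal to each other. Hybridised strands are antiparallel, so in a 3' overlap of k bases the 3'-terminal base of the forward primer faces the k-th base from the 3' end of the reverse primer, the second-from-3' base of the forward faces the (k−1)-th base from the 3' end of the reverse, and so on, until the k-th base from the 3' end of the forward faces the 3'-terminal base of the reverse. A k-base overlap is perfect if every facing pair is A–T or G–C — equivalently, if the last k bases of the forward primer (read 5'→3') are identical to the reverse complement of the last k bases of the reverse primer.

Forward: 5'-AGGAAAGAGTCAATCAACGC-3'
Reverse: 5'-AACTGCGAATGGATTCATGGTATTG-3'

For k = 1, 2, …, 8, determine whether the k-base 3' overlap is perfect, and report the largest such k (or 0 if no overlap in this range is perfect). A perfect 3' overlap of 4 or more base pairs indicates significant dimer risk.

Last 8 bases (5'→3') — forward …ATCAACGC, reverse …TGGTATTG.
Reverse complement of the reverse primer's last 8 bases: CAATACCA; its first k bases are the reverse complement of the reverse primer's last k bases, so a perfect k-base overlap needs the forward primer's last k bases to equal them.
Comparing (forward last k vs required): k=1: C vs C ✓; k=2: GC vs CA ✗; k=3: CGC vs CAA ✗; k=4: ACGC vs CAAT ✗; k=5: AACGC vs CAATA ✗; k=6: CAACGC vs CAATAC ✗; k=7: TCAACGC vs CAATACC ✗; k=8: ATCAACGC vs CAATACCA ✗.
Only k = 1 is perfect, so the longest perfect 3' overlap is 1.

Longest perfect overlap: 1 complementary base pair; below the dimer-risk threshold (threshold 4).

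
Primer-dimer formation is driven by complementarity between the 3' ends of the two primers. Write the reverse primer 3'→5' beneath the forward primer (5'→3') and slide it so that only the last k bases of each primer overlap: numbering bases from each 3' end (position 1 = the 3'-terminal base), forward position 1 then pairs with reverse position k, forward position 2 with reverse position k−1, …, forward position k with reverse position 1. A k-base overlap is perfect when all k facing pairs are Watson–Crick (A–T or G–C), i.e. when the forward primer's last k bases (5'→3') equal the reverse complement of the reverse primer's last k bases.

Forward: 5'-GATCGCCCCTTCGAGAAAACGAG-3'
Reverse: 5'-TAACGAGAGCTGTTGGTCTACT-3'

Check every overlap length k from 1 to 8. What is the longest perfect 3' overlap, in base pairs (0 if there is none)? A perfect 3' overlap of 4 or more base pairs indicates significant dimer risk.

Last 8 bases (5'→3') — forward …AAAACGAG, reverse …GGTCTACT.
Reverse complement of the reverse primer's last 8 bases: AGTAGACC; its first k bases are the reverse complement of the reverse primer's last k bases, so a perfect k-base overlap needs the forward primer's last k bases to equal them.
Comparing (forward last k vs required): k=1: G vs A ✗; k=2: AG vs AG ✓; k=3: GAG vs AGT ✗; k=4: CGAG vs AGTA ✗; k=5: ACGAG vs AGTAG ✗; k=6: AACGAG vs AGTAGA ✗; k=7: AAACGAG vs AGTAGAC ✗; k=8: AAAACGAG vs AGTAGACC ✗.
Only k = 2 is perfect, so the longest perfect 3' overlap is 2.

Longest perfect overlap: 2 complementary base pairs; below the dimer-risk threshold (threshold 4).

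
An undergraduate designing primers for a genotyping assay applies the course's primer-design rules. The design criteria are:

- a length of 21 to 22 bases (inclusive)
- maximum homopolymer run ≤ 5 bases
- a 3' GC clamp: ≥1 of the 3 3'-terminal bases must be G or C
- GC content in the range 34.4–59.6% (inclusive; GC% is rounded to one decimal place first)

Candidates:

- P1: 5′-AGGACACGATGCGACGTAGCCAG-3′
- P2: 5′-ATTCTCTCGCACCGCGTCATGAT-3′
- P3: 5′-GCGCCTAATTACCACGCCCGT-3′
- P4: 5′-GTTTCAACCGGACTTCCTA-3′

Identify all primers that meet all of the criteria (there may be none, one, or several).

None of the candidates satisfy all criteria.

P1 (23 nt, A=7 T=2 G=8 C=6): length 23, outside 21–22 ✗; longest run = 2 ✓; 3' end CAG has 2 G/C ✓; GC 14/23 = 60.9%, outside 34.4–59.6% ✗ — fails.
P2 (23 nt, A=4 T=7 G=4 C=8): length 23, outside 21–22 ✗; longest run = 2 ✓; 3' end GAT has 1 G/C ✓; GC 12/23 = 52.2% ✓ — fails.
P3 (21 nt, A=4 T=4 G=4 C=9): length 21 ✓; longest run = 3 ✓; 3' end CGT has 2 G/C ✓; GC 13/21 = 61.9%, outside 34.4–59.6% ✗ — fails.
P4 (19 nt, A=4 T=6 G=3 C=6): length 19, outside 21–22 ✗; longest run = 3 ✓; 3' end CTA has 1 G/C ✓; GC 9/19 = 47.4% ✓ — fails.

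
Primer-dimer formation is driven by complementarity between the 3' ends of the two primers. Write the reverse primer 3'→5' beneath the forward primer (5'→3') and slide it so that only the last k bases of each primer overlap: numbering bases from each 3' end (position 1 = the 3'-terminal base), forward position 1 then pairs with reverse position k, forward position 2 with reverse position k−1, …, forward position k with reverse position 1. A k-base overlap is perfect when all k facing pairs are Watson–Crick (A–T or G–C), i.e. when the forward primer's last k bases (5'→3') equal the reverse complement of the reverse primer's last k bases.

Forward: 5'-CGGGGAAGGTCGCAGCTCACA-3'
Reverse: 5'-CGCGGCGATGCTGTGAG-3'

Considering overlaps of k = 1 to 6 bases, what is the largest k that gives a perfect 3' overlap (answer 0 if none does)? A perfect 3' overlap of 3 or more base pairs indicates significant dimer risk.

Longest perfect overlap: 6 complementary base pairs; significant dimer risk (threshold 3).

Last 6 bases (5'→3') — forward …CTCACA, reverse …TGTGAG.
Reverse complement of the reverse primer's last 6 bases: CTCACA; its first k bases are the reverse complement of the reverse primer's last k bases, so a perfect k-base overlap needs the forward primer's last k bases to equal them.
Comparing (forward last k vs required): k=1: A vs C ✗; k=2: CA vs CT ✗; k=3: ACA vs CTC ✗; k=4: CACA vs CTCA ✗; k=5: TCACA vs CTCAC ✗; k=6: CTCACA vs CTCACA ✓.
Only k = 6 is perfect, so the longest perfect 3' overlap is 6.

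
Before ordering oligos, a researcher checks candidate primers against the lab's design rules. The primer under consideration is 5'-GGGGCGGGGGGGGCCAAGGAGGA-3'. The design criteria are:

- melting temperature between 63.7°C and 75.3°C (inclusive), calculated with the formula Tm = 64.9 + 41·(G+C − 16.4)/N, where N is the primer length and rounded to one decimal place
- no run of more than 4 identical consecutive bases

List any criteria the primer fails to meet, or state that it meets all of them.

Base counts: A=4, T=0, G=16, C=3 (length 23).
Tm: Tm = 64.9 + 41·(19 − 16.4)/23 = 69.5°C ✓
homopolymer run: longest run = 8, exceeds 4 ✗

Fails: homopolymer run.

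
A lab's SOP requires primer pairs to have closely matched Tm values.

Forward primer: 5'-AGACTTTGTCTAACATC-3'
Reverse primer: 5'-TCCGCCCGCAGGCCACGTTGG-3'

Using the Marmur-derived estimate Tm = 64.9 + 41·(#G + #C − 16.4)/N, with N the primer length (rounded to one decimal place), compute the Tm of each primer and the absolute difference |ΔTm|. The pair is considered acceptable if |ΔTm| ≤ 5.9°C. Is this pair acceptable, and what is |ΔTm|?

Forward: G+C = 6, N = 17 → Tm = 64.9 + 41·(6 − 16.4)/17 = 39.8°C.
Reverse: G+C = 16, N = 21 → Tm = 64.9 + 41·(16 − 16.4)/21 = 64.1°C.
|ΔTm| = |39.8 − 64.1| = 24.3°C, > 5.9°C.

|ΔTm| = 24.3°C; the pair is not acceptable.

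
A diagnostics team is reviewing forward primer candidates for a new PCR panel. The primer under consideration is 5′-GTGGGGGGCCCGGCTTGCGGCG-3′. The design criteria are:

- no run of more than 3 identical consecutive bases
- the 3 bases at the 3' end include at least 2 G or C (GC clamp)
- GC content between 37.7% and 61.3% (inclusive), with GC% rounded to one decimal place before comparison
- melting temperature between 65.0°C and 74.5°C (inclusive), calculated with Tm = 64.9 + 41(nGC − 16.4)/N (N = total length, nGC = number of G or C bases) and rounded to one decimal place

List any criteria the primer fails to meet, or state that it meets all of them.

Fails: homopolymer run, GC content.

Base counts: A=0, T=3, G=13, C=6 (length 22).
homopolymer run: longest run = 6, exceeds 3 ✗
GC clamp: 3' end GCG has 3 G/C ✓
GC content: GC 19/22 = 86.4%, outside 37.7–61.3% ✗
Tm: Tm = 64.9 + 41·(19 − 16.4)/22 = 69.7°C ✓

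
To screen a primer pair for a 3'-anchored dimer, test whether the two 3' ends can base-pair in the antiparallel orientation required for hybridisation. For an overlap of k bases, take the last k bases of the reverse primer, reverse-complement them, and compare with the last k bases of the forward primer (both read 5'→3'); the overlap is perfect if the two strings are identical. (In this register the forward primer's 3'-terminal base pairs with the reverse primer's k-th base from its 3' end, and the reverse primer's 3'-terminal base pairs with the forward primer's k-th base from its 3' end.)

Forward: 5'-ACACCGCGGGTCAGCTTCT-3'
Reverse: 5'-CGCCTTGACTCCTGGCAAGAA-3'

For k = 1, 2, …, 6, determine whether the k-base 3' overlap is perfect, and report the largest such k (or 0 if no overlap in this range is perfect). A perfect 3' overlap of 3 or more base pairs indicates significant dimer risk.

Longest perfect overlap: 4 complementary base pairs; significant dimer risk (threshold 3).

Last 6 bases (5'→3') — forward …GCTTCT, reverse …CAAGAA.
Reverse complement of the reverse primer's last 6 bases: TTCTTG; its first k bases are the reverse complement of the reverse primer's last k bases, so a perfect k-base overlap needs the forward primer's last k bases to equal them.
Comparing (forward last k vs required): k=1: T vs T ✓; k=2: CT vs TT ✗; k=3: TCT vs TTC ✗; k=4: TTCT vs TTCT ✓; k=5: CTTCT vs TTCTT ✗; k=6: GCTTCT vs TTCTTG ✗.
Perfect overlaps at k = 1, 4; the largest is 4.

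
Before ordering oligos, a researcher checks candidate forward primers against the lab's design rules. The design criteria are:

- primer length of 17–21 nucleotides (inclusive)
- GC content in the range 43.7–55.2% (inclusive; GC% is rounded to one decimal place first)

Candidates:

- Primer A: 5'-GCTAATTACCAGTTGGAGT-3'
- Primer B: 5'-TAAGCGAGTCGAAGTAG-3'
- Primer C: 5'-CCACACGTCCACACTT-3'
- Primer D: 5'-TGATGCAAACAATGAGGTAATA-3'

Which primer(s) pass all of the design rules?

Primer A (19 nt, A=5 T=6 G=5 C=3): length 19 ✓; GC 8/19 = 42.1%, outside 43.7–55.2% ✗ — fails.
Primer B (17 nt, A=6 T=3 G=6 C=2): length 17 ✓; GC 8/17 = 47.1% ✓ — passes.
Primer C (16 nt, A=4 T=3 G=1 C=8): length 16, outside 17–21 ✗; GC 9/16 = 56.3%, outside 43.7–55.2% ✗ — fails.
Primer D (22 nt, A=10 T=5 G=5 C=2): length 22, outside 17–21 ✗; GC 7/22 = 31.8%, outside 43.7–55.2% ✗ — fails.

Primer B only.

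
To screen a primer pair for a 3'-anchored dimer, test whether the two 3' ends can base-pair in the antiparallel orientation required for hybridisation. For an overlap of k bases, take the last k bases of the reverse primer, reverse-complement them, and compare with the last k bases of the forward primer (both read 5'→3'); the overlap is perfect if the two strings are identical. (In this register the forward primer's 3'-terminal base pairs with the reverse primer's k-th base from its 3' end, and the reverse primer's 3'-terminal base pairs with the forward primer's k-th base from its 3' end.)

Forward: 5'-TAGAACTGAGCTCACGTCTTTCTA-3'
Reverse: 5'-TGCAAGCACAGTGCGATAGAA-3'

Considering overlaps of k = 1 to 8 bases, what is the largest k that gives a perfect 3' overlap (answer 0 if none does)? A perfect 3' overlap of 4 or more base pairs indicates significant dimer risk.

Longest perfect overlap: 5 complementary base pairs; significant dimer risk (threshold 4).

Last 8 bases (5'→3') — forward …TCTTTCTA, reverse …CGATAGAA.
Reverse complement of the reverse primer's last 8 bases: TTCTATCG; its first k bases are the reverse complement of the reverse primer's last k bases, so a perfect k-base overlap needs the forward primer's last k bases to equal them.
Comparing (forward last k vs required): k=1: A vs T ✗; k=2: TA vs TT ✗; k=3: CTA vs TTC ✗; k=4: TCTA vs TTCT ✗; k=5: TTCTA vs TTCTA ✓; k=6: TTTCTA vs TTCTAT ✗; k=7: CTTTCTA vs TTCTATC ✗; k=8: TCTTTCTA vs TTCTATCG ✗.
Only k = 5 is perfect, so the longest perfect 3' overlap is 5.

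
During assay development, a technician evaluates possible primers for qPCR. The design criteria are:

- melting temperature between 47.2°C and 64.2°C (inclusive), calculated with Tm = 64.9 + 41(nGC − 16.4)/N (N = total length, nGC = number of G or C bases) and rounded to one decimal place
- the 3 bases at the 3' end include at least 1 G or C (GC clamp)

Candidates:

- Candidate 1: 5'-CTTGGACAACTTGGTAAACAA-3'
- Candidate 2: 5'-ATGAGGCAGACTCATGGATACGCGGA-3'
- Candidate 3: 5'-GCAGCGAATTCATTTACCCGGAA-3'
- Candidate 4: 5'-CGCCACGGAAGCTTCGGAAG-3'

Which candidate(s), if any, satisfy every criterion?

Candidate 1, Candidate 2, Candidate 3 and Candidate 4.

Candidate 1 (21 nt, A=8 T=5 G=4 C=4): Tm = 64.9 + 41·(8 − 16.4)/21 = 48.5°C ✓; 3' end CAA has 1 G/C ✓ — passes.
Candidate 2 (26 nt, A=8 T=4 G=9 C=5): Tm = 64.9 + 41·(14 − 16.4)/26 = 61.1°C ✓; 3' end GGA has 2 G/C ✓ — passes.
Candidate 3 (23 nt, A=7 T=5 G=5 C=6): Tm = 64.9 + 41·(11 − 16.4)/23 = 55.3°C ✓; 3' end GAA has 1 G/C ✓ — passes.
Candidate 4 (20 nt, A=5 T=2 G=7 C=6): Tm = 64.9 + 41·(13 − 16.4)/20 = 57.9°C ✓; 3' end AAG has 1 G/C ✓ — passes.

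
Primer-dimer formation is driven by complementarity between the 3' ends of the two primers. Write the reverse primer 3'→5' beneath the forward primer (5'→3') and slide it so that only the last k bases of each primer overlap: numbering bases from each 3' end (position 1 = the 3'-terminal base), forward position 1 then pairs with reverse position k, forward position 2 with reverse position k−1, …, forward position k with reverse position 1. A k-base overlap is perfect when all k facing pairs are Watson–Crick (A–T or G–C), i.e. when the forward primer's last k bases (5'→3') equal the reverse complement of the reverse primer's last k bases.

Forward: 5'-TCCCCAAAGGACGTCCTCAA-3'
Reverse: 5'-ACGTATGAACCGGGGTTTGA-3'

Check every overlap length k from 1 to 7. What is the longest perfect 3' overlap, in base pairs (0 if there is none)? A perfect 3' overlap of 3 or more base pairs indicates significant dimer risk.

Longest perfect overlap: 4 complementary base pairs; significant dimer risk (threshold 3).

Last 7 bases (5'→3') — forward …TCCTCAA, reverse …GGTTTGA.
Reverse complement of the reverse primer's last 7 bases: TCAAACC; its first k bases are the reverse complement of the reverse primer's last k bases, so a perfect k-base overlap needs the forward primer's last k bases to equal them.
Comparing (forward last k vs required): k=1: A vs T ✗; k=2: AA vs TC ✗; k=3: CAA vs TCA ✗; k=4: TCAA vs TCAA ✓; k=5: CTCAA vs TCAAA ✗; k=6: CCTCAA vs TCAAAC ✗; k=7: TCCTCAA vs TCAAACC ✗.
Only k = 4 is perfect, so the longest perfect 3' overlap is 4.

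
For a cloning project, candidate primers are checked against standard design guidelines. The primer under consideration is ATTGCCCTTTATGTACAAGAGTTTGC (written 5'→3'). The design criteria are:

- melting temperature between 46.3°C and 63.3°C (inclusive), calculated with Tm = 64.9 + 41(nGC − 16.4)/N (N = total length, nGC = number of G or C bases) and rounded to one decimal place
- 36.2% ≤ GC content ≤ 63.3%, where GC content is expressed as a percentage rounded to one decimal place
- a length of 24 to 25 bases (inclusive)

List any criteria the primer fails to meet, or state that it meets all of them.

Base counts: A=6, T=10, G=5, C=5 (length 26).
Tm: Tm = 64.9 + 41·(10 − 16.4)/26 = 54.8°C ✓
GC content: GC 10/26 = 38.5% ✓
length: length 26, outside 24–25 ✗

Fails: length.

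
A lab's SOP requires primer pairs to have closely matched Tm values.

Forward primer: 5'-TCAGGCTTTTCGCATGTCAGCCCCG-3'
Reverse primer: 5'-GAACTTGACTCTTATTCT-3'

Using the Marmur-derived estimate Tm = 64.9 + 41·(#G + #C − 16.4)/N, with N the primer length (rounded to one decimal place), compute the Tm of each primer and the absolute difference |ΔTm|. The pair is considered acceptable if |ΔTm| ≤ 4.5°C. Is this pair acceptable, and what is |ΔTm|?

|ΔTm| = 21.4°C; the pair is not acceptable.

Forward: G+C = 15, N = 25 → Tm = 64.9 + 41·(15 − 16.4)/25 = 62.6°C.
Reverse: G+C = 6, N = 18 → Tm = 64.9 + 41·(6 − 16.4)/18 = 41.2°C.
|ΔTm| = |62.6 − 41.2| = 21.4°C, > 4.5°C.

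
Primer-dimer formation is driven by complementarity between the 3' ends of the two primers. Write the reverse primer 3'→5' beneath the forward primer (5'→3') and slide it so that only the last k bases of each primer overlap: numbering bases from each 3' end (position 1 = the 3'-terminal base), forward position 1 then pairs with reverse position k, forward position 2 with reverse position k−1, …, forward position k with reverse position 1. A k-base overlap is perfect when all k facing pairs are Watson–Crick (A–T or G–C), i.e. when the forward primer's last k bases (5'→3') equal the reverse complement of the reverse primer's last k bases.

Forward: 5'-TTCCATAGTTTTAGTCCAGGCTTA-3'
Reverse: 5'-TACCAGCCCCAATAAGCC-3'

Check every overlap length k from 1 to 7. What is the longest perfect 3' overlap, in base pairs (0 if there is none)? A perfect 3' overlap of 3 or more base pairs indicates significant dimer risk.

Last 7 bases (5'→3') — forward …AGGCTTA, reverse …ATAAGCC.
Reverse complement of the reverse primer's last 7 bases: GGCTTAT; its first k bases are the reverse complement of the reverse primer's last k bases, so a perfect k-base overlap needs the forward primer's last k bases to equal them.
Comparing (forward last k vs required): k=1: A vs G ✗; k=2: TA vs GG ✗; k=3: TTA vs GGC ✗; k=4: CTTA vs GGCT ✗; k=5: GCTTA vs GGCTT ✗; k=6: GGCTTA vs GGCTTA ✓; k=7: AGGCTTA vs GGCTTAT ✗.
Only k = 6 is perfect, so the longest perfect 3' overlap is 6.

Longest perfect overlap: 6 complementary base pairs; significant dimer risk (threshold 3).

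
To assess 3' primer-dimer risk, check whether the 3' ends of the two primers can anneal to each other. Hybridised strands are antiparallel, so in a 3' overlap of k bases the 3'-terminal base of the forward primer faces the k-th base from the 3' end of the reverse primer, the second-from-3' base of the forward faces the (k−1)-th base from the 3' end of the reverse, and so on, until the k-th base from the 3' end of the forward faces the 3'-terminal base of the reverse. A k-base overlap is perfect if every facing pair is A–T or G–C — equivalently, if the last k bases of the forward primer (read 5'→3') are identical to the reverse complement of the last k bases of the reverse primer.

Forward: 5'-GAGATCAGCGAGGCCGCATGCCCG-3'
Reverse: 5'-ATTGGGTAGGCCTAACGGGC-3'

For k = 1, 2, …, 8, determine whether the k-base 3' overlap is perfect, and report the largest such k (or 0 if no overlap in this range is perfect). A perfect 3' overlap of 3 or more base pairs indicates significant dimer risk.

Longest perfect overlap: 5 complementary base pairs; significant dimer risk (threshold 3).

Last 8 bases (5'→3') — forward …CATGCCCG, reverse …TAACGGGC.
Reverse complement of the reverse primer's last 8 bases: GCCCGTTA; its first k bases are the reverse complement of the reverse primer's last k bases, so a perfect k-base overlap needs the forward primer's last k bases to equal them.
Comparing (forward last k vs required): k=1: G vs G ✓; k=2: CG vs GC ✗; k=3: CCG vs GCC ✗; k=4: CCCG vs GCCC ✗; k=5: GCCCG vs GCCCG ✓; k=6: TGCCCG vs GCCCGT ✗; k=7: ATGCCCG vs GCCCGTT ✗; k=8: CATGCCCG vs GCCCGTTA ✗.
Perfect overlaps at k = 1, 5; the largest is 5.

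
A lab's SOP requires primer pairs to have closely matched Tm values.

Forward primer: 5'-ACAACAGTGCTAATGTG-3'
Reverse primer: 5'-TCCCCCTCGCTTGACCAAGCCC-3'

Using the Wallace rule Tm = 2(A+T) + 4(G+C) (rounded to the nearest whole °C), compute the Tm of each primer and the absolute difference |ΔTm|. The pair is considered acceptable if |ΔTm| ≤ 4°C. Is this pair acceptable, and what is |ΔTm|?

|ΔTm| = 26°C; the pair is not acceptable.

Forward: A=6 T=4 G=4 C=3 → Tm = 2·10 + 4·7 = 48°C.
Reverse: A=3 T=4 G=3 C=12 → Tm = 2·7 + 4·15 = 74°C.
|ΔTm| = |48 − 74| = 26°C, > 4°C.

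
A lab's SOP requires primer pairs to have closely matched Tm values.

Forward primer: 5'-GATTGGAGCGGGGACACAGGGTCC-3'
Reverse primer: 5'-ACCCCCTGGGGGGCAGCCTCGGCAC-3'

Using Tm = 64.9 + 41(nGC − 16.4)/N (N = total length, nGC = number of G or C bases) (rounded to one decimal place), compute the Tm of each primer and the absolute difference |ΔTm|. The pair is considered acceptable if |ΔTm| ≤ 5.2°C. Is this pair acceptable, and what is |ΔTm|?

|ΔTm| = 6.6°C; the pair is not acceptable.

Forward: G+C = 16, N = 24 → Tm = 64.9 + 41·(16 − 16.4)/24 = 64.2°C.
Reverse: G+C = 20, N = 25 → Tm = 64.9 + 41·(20 − 16.4)/25 = 70.8°C.
|ΔTm| = |64.2 − 70.8| = 6.6°C, > 5.2°C.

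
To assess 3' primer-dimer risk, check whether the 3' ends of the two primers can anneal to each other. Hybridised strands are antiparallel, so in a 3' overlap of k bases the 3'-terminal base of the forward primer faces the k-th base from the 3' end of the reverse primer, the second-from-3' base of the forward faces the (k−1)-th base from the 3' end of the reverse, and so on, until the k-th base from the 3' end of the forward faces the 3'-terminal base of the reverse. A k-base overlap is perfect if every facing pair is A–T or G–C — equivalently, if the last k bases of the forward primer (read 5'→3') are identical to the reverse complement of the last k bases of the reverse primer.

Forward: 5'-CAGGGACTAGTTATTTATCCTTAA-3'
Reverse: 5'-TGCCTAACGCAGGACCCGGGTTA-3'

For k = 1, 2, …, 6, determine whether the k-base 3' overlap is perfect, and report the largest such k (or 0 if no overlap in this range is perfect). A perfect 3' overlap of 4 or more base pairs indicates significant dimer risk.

Longest perfect overlap: 3 complementary base pairs; below the dimer-risk threshold (threshold 4).

Last 6 bases (5'→3') — forward …CCTTAA, reverse …GGGTTA.
Reverse complement of the reverse primer's last 6 bases: TAACCC; its first k bases are the reverse complement of the reverse primer's last k bases, so a perfect k-base overlap needs the forward primer's last k bases to equal them.
Comparing (forward last k vs required): k=1: A vs T ✗; k=2: AA vs TA ✗; k=3: TAA vs TAA ✓; k=4: TTAA vs TAAC ✗; k=5: CTTAA vs TAACC ✗; k=6: CCTTAA vs TAACCC ✗.
Only k = 3 is perfect, so the longest perfect 3' overlap is 3.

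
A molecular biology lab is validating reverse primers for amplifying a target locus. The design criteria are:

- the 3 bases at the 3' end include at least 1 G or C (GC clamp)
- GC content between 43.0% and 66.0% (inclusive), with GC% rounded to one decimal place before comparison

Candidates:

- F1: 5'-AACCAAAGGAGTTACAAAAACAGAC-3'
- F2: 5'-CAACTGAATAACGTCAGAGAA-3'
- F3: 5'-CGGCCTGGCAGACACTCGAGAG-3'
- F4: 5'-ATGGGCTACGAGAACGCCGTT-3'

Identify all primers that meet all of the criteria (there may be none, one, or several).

F4 only.

F1 (25 nt, A=14 T=2 G=4 C=5): 3' end GAC has 2 G/C ✓; GC 9/25 = 36.0%, outside 43.0–66.0% ✗ — fails.
F2 (21 nt, A=10 T=3 G=4 C=4): 3' end GAA has 1 G/C ✓; GC 8/21 = 38.1%, outside 43.0–66.0% ✗ — fails.
F3 (22 nt, A=5 T=2 G=8 C=7): 3' end GAG has 2 G/C ✓; GC 15/22 = 68.2%, outside 43.0–66.0% ✗ — fails.
F4 (21 nt, A=5 T=4 G=7 C=5): 3' end GTT has 1 G/C ✓; GC 12/21 = 57.1% ✓ — passes.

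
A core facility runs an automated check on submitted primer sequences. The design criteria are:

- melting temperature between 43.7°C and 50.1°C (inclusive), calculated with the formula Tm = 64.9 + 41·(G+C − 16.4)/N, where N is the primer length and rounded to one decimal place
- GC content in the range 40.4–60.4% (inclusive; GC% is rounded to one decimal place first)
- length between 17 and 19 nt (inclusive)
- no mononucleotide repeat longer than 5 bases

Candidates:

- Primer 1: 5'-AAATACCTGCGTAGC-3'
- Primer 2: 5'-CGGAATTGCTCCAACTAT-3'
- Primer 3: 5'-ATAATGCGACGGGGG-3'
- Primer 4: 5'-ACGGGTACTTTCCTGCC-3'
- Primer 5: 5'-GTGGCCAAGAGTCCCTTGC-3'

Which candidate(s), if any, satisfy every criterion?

Primer 1 (15 nt, A=5 T=3 G=3 C=4): Tm = 64.9 + 41·(7 − 16.4)/15 = 39.2°C, outside 43.7–50.1°C ✗; GC 7/15 = 46.7% ✓; length 15, outside 17–19 ✗; longest run = 3 ✓ — fails.
Primer 2 (18 nt, A=5 T=5 G=3 C=5): Tm = 64.9 + 41·(8 − 16.4)/18 = 45.8°C ✓; GC 8/18 = 44.4% ✓; length 18 ✓; longest run = 2 ✓ — passes.
Primer 3 (15 nt, A=4 T=2 G=7 C=2): Tm = 64.9 + 41·(9 − 16.4)/15 = 44.7°C ✓; GC 9/15 = 60.0% ✓; length 15, outside 17–19 ✗; longest run = 5 ✓ — fails.
Primer 4 (17 nt, A=2 T=5 G=4 C=6): Tm = 64.9 + 41·(10 − 16.4)/17 = 49.5°C ✓; GC 10/17 = 58.8% ✓; length 17 ✓; longest run = 3 ✓ — passes.
Primer 5 (19 nt, A=3 T=4 G=6 C=6): Tm = 64.9 + 41·(12 − 16.4)/19 = 55.4°C, outside 43.7–50.1°C ✗; GC 12/19 = 63.2%, outside 40.4–60.4% ✗; length 19 ✓; longest run = 3 ✓ — fails.

Primer 2 and Primer 4.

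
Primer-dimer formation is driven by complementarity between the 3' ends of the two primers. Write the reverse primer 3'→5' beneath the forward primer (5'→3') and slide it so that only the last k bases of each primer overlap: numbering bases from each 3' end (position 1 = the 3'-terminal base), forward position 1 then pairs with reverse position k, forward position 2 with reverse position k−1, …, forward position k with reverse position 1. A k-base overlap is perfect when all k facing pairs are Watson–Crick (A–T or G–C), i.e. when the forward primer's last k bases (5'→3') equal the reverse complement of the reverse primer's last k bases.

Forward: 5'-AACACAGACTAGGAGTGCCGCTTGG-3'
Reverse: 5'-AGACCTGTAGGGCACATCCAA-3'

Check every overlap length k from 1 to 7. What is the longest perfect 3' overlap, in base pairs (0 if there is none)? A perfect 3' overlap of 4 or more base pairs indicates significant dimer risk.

Longest perfect overlap: 4 complementary base pairs; significant dimer risk (threshold 4).

Last 7 bases (5'→3') — forward …CGCTTGG, reverse …CATCCAA.
Reverse complement of the reverse primer's last 7 bases: TTGGATG; its first k bases are the reverse complement of the reverse primer's last k bases, so a perfect k-base overlap needs the forward primer's last k bases to equal them.
Comparing (forward last k vs required): k=1: G vs T ✗; k=2: GG vs TT ✗; k=3: TGG vs TTG ✗; k=4: TTGG vs TTGG ✓; k=5: CTTGG vs TTGGA ✗; k=6: GCTTGG vs TTGGAT ✗; k=7: CGCTTGG vs TTGGATG ✗.
Only k = 4 is perfect, so the longest perfect 3' overlap is 4.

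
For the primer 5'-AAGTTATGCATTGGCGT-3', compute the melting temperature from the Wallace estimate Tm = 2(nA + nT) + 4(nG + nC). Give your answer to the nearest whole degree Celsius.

Base counts: A=4, T=6, G=5, C=2 (length 17).
Tm = 2·(4+6) + 4·(5+2) = 2·10 + 4·7 = 20 + 28 = 48°C.

48°C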